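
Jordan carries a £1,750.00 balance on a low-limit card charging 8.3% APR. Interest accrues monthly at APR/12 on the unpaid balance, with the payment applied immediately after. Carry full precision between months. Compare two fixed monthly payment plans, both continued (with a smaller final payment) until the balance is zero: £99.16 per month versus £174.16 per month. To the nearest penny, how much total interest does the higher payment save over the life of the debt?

Monthly rate r = 8.3%/12 = 0.691667% = 0.00691667.
At £99.16/mo: n = ⌈−ln(1 − rB₀/P)/ln(1+r)⌉ = 19 payments (last £87.98); total interest = total paid − £1,750.00 = £122.86.
At £174.16/mo: 11 payments (last £78.60); total interest £70.20.
Interest saved = £122.86 − £70.20 = £52.66.

£52.66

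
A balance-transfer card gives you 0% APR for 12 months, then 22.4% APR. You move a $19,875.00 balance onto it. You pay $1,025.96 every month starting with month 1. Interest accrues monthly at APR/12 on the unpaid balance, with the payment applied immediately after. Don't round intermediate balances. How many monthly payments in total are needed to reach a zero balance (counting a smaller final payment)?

21 payments

Promo months 1–12 at r₀ = 0%/12 = 0; months 13+ at r₁ = 22.4%/12 = 0.0186667.
After month 12 (no interest yet): B = $19,875.00 − 12·$1,025.96 = $7,563.48.
Then at r₁ with $1,025.96/mo: n₂ = −ln(1 − r₁·B/P)/ln(1+r₁) ≈ 8.01 → 9 more payments.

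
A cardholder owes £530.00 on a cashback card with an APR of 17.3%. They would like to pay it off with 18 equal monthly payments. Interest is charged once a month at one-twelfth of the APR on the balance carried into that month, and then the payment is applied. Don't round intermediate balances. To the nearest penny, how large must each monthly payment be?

£33.64

Monthly rate r = 17.3%/12 = 1.44167% = 0.0144167.
Level-payment amortization: P = B₀·r / (1 − (1+r)^(−n)) = 530.00·0.0144167 / (1 − 1.01442^(−18)).
Denominator 1 − (1+r)^(−18) = 0.227132166.
P = 7.64083 / 0.227132166 ≈ 33.64.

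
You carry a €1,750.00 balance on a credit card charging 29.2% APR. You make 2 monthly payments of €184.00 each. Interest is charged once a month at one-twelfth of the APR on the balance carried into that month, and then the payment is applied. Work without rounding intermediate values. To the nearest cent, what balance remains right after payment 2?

€1,463.73

Monthly rate r = 29.2%/12 = 2.43333% = 0.0243333.
Each month: B ← B·(1+r) − €184.00.
Month 1: interest €42.58; balance after payment €1,608.58.
Month 2: interest €39.14; balance after payment €1,463.73.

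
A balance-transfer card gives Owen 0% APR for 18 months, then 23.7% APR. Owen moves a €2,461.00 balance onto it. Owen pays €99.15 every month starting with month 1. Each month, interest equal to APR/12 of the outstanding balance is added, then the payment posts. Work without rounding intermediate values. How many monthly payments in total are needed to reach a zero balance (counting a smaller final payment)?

26 payments

Promo months 1–18 at r₀ = 0%/12 = 0; months 19+ at r₁ = 23.7%/12 = 0.01975.
After month 18 (no interest yet): B = €2,461.00 − 18·€99.15 = €676.30.
Then at r₁ with €99.15/mo: n₂ = −ln(1 − r₁·B/P)/ln(1+r₁) ≈ 7.40 → 8 more payments.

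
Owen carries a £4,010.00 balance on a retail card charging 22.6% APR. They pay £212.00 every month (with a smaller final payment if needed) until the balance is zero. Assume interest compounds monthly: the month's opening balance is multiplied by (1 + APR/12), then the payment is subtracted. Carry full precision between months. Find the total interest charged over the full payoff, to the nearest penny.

£994.66

Monthly rate r = 22.6%/12 = 1.88333% = 0.0188333.
Payoff takes n = ⌈−ln(1 − rB₀/P)/ln(1+r)⌉ = ⌈23.605⌉ = 24 payments; the last is £128.66.
Total paid = 23·£212.00 + £128.66 = £5,004.66.
Total interest = total paid − principal = £5,004.66 − £4,010.00 = £994.66.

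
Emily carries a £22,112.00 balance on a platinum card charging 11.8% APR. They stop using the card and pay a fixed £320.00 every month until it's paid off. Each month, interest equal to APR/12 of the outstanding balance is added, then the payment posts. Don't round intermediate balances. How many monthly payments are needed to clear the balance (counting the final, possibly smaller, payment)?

117 months

Monthly rate r = 11.8%/12 = 0.983333% = 0.00983333.
Recurrence: B ← B·(1+r) − £320.00.
Month 1: interest £217.43; balance after payment £22,009.43.
Month 2: interest £216.43; balance after payment £21,905.86.
Closed form: n = −ln(1 − rB₀/P)/ln(1+r) = −ln(0.32052)/ln(1.00983) ≈ 116.279, so the balance reaches zero during payment 117.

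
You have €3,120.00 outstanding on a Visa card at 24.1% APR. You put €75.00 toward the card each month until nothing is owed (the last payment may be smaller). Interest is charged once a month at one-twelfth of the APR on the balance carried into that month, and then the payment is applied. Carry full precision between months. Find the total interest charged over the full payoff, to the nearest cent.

Monthly rate r = 24.1%/12 = 2.00833% = 0.0200833.
Payoff takes n = ⌈−ln(1 − rB₀/P)/ln(1+r)⌉ = ⌈90.757⌉ = 91 payments; the last is €56.91.
Total paid = 90·€75.00 + €56.91 = €6,806.91.
Total interest = total paid − principal = €6,806.91 − €3,120.00 = €3,686.91.

€3,686.91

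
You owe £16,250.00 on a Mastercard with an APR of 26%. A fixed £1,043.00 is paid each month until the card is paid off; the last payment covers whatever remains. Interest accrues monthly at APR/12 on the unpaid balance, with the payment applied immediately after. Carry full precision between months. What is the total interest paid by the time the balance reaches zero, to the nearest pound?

Monthly rate r = 26%/12 = 2.16667% = 0.0216667.
Payoff takes n = ⌈−ln(1 − rB₀/P)/ln(1+r)⌉ = ⌈19.213⌉ = 20 payments; the last is £224.09.
Total paid = 19·£1,043.00 + £224.09 = £20,041.09.
Total interest = total paid − principal = £20,041.09 − £16,250.00 = £3,791.09.

£3,791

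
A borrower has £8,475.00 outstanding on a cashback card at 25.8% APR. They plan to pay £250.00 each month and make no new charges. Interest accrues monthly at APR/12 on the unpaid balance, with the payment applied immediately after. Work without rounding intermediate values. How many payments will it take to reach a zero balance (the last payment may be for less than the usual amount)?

62 months

Monthly rate r = 25.8%/12 = 2.15% = 0.0215.
Recurrence: B ← B·(1+r) − £250.00.
Month 1: interest £182.21; balance after payment £8,407.21.
Month 2: interest £180.76; balance after payment £8,337.97.
Closed form: n = −ln(1 − rB₀/P)/ln(1+r) = −ln(0.27115)/ln(1.0215) ≈ 61.352, so the balance reaches zero during payment 62.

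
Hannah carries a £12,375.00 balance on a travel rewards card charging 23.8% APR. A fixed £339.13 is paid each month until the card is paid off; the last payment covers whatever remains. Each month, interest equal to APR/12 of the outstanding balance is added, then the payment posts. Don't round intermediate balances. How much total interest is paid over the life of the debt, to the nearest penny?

Monthly rate r = 23.8%/12 = 1.98333% = 0.0198333.
Payoff takes n = ⌈−ln(1 − rB₀/P)/ln(1+r)⌉ = ⌈65.500⌉ = 66 payments; the last is £170.34.
Total paid = 65·£339.13 + £170.34 = £22,213.79.
Total interest = total paid − principal = £22,213.79 − £12,375.00 = £9,838.79.

£9,838.79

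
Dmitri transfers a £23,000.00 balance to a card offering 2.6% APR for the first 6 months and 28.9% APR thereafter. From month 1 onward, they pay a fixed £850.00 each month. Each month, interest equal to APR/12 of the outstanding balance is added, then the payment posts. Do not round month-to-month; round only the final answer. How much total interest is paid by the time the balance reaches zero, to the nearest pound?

£7,940

Promo months 1–6 at r₀ = 2.6%/12 = 0.00216667; months 7+ at r₁ = 28.9%/12 = 0.0240833.
After month 6: iterate B ← B·(1+r₀) − £850.00 for 6 months → £18,172.92.
Then at r₁ with £850.00/mo: n₂ = −ln(1 − r₁·B/P)/ln(1+r₁) ≈ 30.40 → 31 more payments.
Total paid = 36·£850.00 + £340.38 = £30,940.38; interest = £30,940.38 − £23,000.00 = £7,940.38.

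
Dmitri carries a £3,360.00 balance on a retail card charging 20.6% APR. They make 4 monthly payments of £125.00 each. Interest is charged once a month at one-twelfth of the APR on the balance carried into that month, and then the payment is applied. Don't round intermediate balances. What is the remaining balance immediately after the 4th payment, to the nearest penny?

£3,083.71

Monthly rate r = 20.6%/12 = 1.71667% = 0.0171667.
Each month: B ← B·(1+r) − £125.00.
Month 1: interest £57.68; balance after payment £3,292.68.
Month 2: interest £56.52; balance after payment £3,224.20.
Month 3: interest £55.35; balance after payment £3,154.55.
Month 4: interest £54.15; balance after payment £3,083.71.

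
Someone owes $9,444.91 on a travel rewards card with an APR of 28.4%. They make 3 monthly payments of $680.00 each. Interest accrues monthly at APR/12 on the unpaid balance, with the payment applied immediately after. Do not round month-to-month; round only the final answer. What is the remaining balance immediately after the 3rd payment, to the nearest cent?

Monthly rate r = 28.4%/12 = 2.36667% = 0.0236667.
Each month: B ← B·(1+r) − $680.00.
Month 1: interest $223.53; balance after payment $8,988.44.
Month 2: interest $212.73; balance after payment $8,521.17.
Month 3: interest $201.67; balance after payment $8,042.83.

$8,042.83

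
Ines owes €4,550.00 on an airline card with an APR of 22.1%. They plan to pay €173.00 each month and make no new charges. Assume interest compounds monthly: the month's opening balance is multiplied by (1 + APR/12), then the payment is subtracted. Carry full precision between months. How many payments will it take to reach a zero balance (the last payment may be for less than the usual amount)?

Monthly rate r = 22.1%/12 = 1.84167% = 0.0184167.
Recurrence: B ← B·(1+r) − €173.00.
Month 1: interest €83.80; balance after payment €4,460.80.
Month 2: interest €82.15; balance after payment €4,369.95.
Closed form: n = −ln(1 − rB₀/P)/ln(1+r) = −ln(0.51563)/ln(1.01842) ≈ 36.296, so the balance reaches zero during payment 37.

37 months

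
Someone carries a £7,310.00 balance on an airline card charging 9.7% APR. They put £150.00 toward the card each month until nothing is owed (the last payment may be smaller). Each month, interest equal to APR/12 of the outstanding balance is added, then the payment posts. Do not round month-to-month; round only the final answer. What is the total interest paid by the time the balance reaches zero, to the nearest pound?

Monthly rate r = 9.7%/12 = 0.808333% = 0.00808333.
Payoff takes n = ⌈−ln(1 − rB₀/P)/ln(1+r)⌉ = ⌈62.199⌉ = 63 payments; the last is £29.98.
Total paid = 62·£150.00 + £29.98 = £9,329.98.
Total interest = total paid − principal = £9,329.98 − £7,310.00 = £2,019.98.

£2,020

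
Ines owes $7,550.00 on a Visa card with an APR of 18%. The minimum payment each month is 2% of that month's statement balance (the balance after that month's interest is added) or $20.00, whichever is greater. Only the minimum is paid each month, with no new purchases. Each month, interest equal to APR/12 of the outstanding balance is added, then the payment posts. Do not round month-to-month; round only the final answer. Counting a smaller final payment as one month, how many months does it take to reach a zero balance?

474 months

Monthly rate r = 18%/12 = 1.5% = 0.015.
While 2% of the post-interest balance exceeds $20.00, each month B ← (B·(1+r))·(1 − 0.02), i.e. B shrinks by the factor (1+r)·0.98 = 0.9947.
This holds for months 1–384. Entering month 385 the balance is $981.12; 2% of the post-interest balance is now below $20.00, so the flat $20.00 minimum applies from here.
From month 385 a fixed $20.00 at rate r clears $981.12 in 90 more payments. Total: 384 + 90 = 474 months.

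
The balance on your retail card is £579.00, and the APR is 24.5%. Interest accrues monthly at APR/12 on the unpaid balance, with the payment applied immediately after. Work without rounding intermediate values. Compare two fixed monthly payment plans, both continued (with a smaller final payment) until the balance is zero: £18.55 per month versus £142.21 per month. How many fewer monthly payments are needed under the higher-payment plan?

Monthly rate r = 24.5%/12 = 2.04167% = 0.0204167.
At £18.55/mo: n = ⌈−ln(1 − rB₀/P)/ln(1+r)⌉ = 51 payments (last £3.27); total interest = total paid − £579.00 = £351.77.
At £142.21/mo: 5 payments (last £42.10); total interest £31.94.
Payments saved = 51 − 5 = 46.

46 fewer payments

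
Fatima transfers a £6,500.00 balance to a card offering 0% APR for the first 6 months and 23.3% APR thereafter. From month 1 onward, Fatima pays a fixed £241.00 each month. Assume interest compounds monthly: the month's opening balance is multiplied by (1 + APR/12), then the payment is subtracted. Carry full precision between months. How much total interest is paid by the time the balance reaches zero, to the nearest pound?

Promo months 1–6 at r₀ = 0%/12 = 0; months 7+ at r₁ = 23.3%/12 = 0.0194167.
After month 6 (no interest yet): B = £6,500.00 − 6·£241.00 = £5,054.00.
Then at r₁ with £241.00/mo: n₂ = −ln(1 − r₁·B/P)/ln(1+r₁) ≈ 27.19 → 28 more payments.
Total paid = 33·£241.00 + £46.09 = £7,999.09; interest = £7,999.09 − £6,500.00 = £1,499.09.

£1,499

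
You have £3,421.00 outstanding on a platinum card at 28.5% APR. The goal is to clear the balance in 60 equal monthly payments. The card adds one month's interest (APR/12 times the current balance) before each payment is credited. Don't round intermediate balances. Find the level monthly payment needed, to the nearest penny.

£107.55

Monthly rate r = 28.5%/12 = 2.375% = 0.02375.
Level-payment amortization: P = B₀·r / (1 − (1+r)^(−n)) = 3421.00·0.02375 / (1 − 1.02375^(−60)).
Denominator 1 − (1+r)^(−60) = 0.755451438.
P = 81.2488 / 0.755451438 ≈ 107.55.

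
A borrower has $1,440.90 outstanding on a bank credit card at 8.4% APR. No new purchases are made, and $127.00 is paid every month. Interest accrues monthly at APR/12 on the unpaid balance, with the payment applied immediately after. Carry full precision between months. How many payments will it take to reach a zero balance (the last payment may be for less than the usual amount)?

Monthly rate r = 8.4%/12 = 0.7% = 0.007.
Recurrence: B ← B·(1+r) − $127.00.
Month 1: interest $10.09; balance after payment $1,323.99.
Month 2: interest $9.27; balance after payment $1,206.25.
Closed form: n = −ln(1 − rB₀/P)/ln(1+r) = −ln(0.92058)/ln(1.007) ≈ 11.863, so the balance reaches zero during payment 12.

12 payments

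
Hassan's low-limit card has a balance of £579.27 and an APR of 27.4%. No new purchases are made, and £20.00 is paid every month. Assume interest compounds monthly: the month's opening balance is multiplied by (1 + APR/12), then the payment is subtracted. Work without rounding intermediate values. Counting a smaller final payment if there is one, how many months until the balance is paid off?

Monthly rate r = 27.4%/12 = 2.28333% = 0.0228333.
Recurrence: B ← B·(1+r) − £20.00.
Month 1: interest £13.23; balance after payment £572.50.
Month 2: interest £13.07; balance after payment £565.57.
Closed form: n = −ln(1 − rB₀/P)/ln(1+r) = −ln(0.33867)/ln(1.02283) ≈ 47.959, so the balance reaches zero during payment 48.

48 months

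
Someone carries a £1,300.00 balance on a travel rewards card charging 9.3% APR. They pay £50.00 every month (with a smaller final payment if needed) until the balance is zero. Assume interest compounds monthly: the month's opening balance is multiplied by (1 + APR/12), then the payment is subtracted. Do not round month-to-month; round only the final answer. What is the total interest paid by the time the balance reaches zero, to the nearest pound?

Monthly rate r = 9.3%/12 = 0.775% = 0.00775.
Payoff takes n = ⌈−ln(1 − rB₀/P)/ln(1+r)⌉ = ⌈29.147⌉ = 30 payments; the last is £7.39.
Total paid = 29·£50.00 + £7.39 = £1,457.39.
Total interest = total paid − principal = £1,457.39 − £1,300.00 = £157.39.

£157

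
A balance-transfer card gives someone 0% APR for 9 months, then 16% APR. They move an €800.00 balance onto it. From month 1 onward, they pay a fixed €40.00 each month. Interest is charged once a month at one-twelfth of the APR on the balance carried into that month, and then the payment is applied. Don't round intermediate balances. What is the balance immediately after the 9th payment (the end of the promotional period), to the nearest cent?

€440.00

Promo months 1–9 at r₀ = 0%/12 = 0; months 10+ at r₁ = 16%/12 = 0.0133333.
After month 9 (no interest yet): B = €800.00 − 9·€40.00 = €440.00.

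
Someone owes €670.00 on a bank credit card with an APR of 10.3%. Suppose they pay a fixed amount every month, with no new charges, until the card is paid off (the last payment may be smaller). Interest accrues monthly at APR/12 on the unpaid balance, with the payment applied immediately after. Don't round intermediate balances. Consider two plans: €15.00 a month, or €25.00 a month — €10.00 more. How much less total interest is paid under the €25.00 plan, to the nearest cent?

Monthly rate r = 10.3%/12 = 0.858333% = 0.00858333.
At €15.00/mo: n = ⌈−ln(1 − rB₀/P)/ln(1+r)⌉ = 57 payments (last €8.62); total interest = total paid − €670.00 = €178.62.
At €25.00/mo: 31 payments (last €14.67); total interest €94.67.
Interest saved = €178.62 − €94.67 = €83.95.

€83.95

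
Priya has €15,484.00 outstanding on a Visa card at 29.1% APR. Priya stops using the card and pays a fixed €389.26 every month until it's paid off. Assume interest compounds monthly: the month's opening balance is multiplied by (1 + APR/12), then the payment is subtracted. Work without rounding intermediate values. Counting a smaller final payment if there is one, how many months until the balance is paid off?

Monthly rate r = 29.1%/12 = 2.425% = 0.02425.
Recurrence: B ← B·(1+r) − €389.26.
Month 1: interest €375.49; balance after payment €15,470.23.
Month 2: interest €375.15; balance after payment €15,456.12.
Closed form: n = −ln(1 − rB₀/P)/ln(1+r) = −ln(0.035383)/ln(1.02425) ≈ 139.459, so the balance reaches zero during payment 140.

140 months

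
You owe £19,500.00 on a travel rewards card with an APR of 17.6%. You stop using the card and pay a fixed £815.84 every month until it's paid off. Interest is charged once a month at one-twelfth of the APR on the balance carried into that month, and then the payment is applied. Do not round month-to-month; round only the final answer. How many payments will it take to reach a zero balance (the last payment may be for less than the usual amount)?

Monthly rate r = 17.6%/12 = 1.46667% = 0.0146667.
Recurrence: B ← B·(1+r) − £815.84.
Month 1: interest £286.00; balance after payment £18,970.16.
Month 2: interest £278.23; balance after payment £18,432.55.
Closed form: n = −ln(1 − rB₀/P)/ln(1+r) = −ln(0.64944)/ln(1.01467) ≈ 29.646, so the balance reaches zero during payment 30.

30 months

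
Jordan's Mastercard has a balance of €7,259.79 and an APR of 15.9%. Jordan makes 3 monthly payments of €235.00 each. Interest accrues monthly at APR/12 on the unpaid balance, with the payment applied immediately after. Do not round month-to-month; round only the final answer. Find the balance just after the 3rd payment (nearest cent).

Monthly rate r = 15.9%/12 = 1.325% = 0.01325.
Each month: B ← B·(1+r) − €235.00.
Month 1: interest €96.19; balance after payment €7,120.98.
Month 2: interest €94.35; balance after payment €6,980.34.
Month 3: interest €92.49; balance after payment €6,837.82.

€6,837.82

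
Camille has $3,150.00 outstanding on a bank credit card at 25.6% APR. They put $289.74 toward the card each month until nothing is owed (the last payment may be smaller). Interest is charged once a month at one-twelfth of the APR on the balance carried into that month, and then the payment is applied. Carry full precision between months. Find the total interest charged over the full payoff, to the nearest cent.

$472.72

Monthly rate r = 25.6%/12 = 2.13333% = 0.0213333.
Payoff takes n = ⌈−ln(1 − rB₀/P)/ln(1+r)⌉ = ⌈12.501⌉ = 13 payments; the last is $145.84.
Total paid = 12·$289.74 + $145.84 = $3,622.72.
Total interest = total paid − principal = $3,622.72 − $3,150.00 = $472.72.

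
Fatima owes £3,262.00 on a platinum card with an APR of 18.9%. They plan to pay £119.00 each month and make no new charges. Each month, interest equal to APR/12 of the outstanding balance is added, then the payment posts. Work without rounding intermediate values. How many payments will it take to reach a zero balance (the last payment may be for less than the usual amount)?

37 months

Monthly rate r = 18.9%/12 = 1.575% = 0.01575.
Recurrence: B ← B·(1+r) − £119.00.
Month 1: interest £51.38; balance after payment £3,194.38.
Month 2: interest £50.31; balance after payment £3,125.69.
Closed form: n = −ln(1 − rB₀/P)/ln(1+r) = −ln(0.56826)/ln(1.01575) ≈ 36.166, so the balance reaches zero during payment 37.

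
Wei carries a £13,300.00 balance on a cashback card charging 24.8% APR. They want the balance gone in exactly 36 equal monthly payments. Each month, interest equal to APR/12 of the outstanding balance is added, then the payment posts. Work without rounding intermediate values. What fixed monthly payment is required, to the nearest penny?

£527.40

Monthly rate r = 24.8%/12 = 2.06667% = 0.0206667.
Level-payment amortization: P = B₀·r / (1 − (1+r)^(−n)) = 13300.00·0.0206667 / (1 − 1.02067^(−36)).
Denominator 1 − (1+r)^(−36) = 0.521173188.
P = 274.867 / 0.521173188 ≈ 527.40.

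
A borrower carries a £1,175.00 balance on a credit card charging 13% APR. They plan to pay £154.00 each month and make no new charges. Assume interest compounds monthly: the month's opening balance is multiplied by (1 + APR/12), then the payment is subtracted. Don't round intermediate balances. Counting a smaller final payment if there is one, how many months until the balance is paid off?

Monthly rate r = 13%/12 = 1.08333% = 0.0108333.
Recurrence: B ← B·(1+r) − £154.00.
Month 1: interest £12.73; balance after payment £1,033.73.
Month 2: interest £11.20; balance after payment £890.93.
Closed form: n = −ln(1 − rB₀/P)/ln(1+r) = −ln(0.91734)/ln(1.01083) ≈ 8.007, so the balance reaches zero during payment 9.

9 payments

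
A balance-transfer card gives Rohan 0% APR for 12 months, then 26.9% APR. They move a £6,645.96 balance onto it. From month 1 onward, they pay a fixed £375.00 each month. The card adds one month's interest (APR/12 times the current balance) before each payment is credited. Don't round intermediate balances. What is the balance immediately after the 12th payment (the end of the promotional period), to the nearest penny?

Promo months 1–12 at r₀ = 0%/12 = 0; months 13+ at r₁ = 26.9%/12 = 0.0224167.
After month 12 (no interest yet): B = £6,645.96 − 12·£375.00 = £2,145.96.

£2,145.96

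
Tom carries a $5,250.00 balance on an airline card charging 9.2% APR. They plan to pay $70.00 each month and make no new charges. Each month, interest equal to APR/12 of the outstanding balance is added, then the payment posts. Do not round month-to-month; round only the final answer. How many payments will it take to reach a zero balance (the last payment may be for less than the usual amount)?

Monthly rate r = 9.2%/12 = 0.766667% = 0.00766667.
Recurrence: B ← B·(1+r) − $70.00.
Month 1: interest $40.25; balance after payment $5,220.25.
Month 2: interest $40.02; balance after payment $5,190.27.
Closed form: n = −ln(1 − rB₀/P)/ln(1+r) = −ln(0.425)/ln(1.00767) ≈ 112.036, so the balance reaches zero during payment 113.

113 payments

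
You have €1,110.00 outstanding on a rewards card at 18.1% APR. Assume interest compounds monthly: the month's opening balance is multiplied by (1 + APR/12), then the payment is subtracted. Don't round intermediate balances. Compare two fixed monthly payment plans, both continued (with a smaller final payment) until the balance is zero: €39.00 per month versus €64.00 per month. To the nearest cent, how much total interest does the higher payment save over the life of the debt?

€164.64

Monthly rate r = 18.1%/12 = 1.50833% = 0.0150833.
At €39.00/mo: n = ⌈−ln(1 − rB₀/P)/ln(1+r)⌉ = 38 payments (last €18.22); total interest = total paid − €1,110.00 = €351.22.
At €64.00/mo: 21 payments (last €16.58); total interest €186.58.
Interest saved = €351.22 − €186.58 = €164.64.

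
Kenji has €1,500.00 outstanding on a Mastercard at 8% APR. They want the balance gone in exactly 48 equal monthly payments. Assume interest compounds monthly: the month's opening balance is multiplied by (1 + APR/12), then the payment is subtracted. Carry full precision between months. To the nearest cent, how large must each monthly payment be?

Monthly rate r = 8%/12 = 0.666667% = 0.00666667.
Level-payment amortization: P = B₀·r / (1 − (1+r)^(−n)) = 1500.00·0.00666667 / (1 − 1.00667^(−48)).
Denominator 1 − (1+r)^(−48) = 0.27307942.
P = 10 / 0.27307942 ≈ 36.62.

€36.62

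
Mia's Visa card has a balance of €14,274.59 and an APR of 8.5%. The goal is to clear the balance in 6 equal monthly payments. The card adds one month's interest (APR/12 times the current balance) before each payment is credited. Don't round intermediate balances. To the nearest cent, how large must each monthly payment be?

€2,438.43

Monthly rate r = 8.5%/12 = 0.708333% = 0.00708333.
Level-payment amortization: P = B₀·r / (1 − (1+r)^(−n)) = 14274.59·0.00708333 / (1 − 1.00708^(−6)).
Denominator 1 − (1+r)^(−6) = 0.0414659436.
P = 101.112 / 0.0414659436 ≈ 2438.43.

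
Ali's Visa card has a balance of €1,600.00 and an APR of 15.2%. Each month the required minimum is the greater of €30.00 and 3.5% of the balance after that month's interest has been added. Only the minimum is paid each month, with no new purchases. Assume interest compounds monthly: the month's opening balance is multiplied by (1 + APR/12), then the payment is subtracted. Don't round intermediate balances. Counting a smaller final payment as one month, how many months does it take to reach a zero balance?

63 months

Monthly rate r = 15.2%/12 = 1.26667% = 0.0126667.
While 3.5% of the post-interest balance exceeds €30.00, each month B ← (B·(1+r))·(1 − 0.035), i.e. B shrinks by the factor (1+r)·0.965 = 0.97722.
This holds for months 1–28. Entering month 29 the balance is €839.36; 3.5% of the post-interest balance is now below €30.00, so the flat €30.00 minimum applies from here.
From month 29 a fixed €30.00 at rate r clears €839.36 in 35 more payments. Total: 28 + 35 = 63 months.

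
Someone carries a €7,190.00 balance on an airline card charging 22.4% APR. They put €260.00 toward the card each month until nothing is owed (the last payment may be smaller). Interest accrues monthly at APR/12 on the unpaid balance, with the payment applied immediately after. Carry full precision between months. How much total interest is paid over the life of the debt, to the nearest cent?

€3,018.02

Monthly rate r = 22.4%/12 = 1.86667% = 0.0186667.
Payoff takes n = ⌈−ln(1 − rB₀/P)/ln(1+r)⌉ = ⌈39.260⌉ = 40 payments; the last is €68.02.
Total paid = 39·€260.00 + €68.02 = €10,208.02.
Total interest = total paid − principal = €10,208.02 − €7,190.00 = €3,018.02.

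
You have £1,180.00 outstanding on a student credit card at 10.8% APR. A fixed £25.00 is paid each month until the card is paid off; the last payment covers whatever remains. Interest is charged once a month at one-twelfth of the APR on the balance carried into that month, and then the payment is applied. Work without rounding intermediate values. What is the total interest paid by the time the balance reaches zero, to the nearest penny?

£363.14

Monthly rate r = 10.8%/12 = 0.9% = 0.009.
Payoff takes n = ⌈−ln(1 − rB₀/P)/ln(1+r)⌉ = ⌈61.725⌉ = 62 payments; the last is £18.14.
Total paid = 61·£25.00 + £18.14 = £1,543.14.
Total interest = total paid − principal = £1,543.14 − £1,180.00 = £363.14.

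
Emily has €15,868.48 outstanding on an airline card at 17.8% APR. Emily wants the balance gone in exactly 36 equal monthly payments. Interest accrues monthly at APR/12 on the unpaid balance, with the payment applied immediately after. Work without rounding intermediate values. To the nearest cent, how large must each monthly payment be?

€572.09

Monthly rate r = 17.8%/12 = 1.48333% = 0.0148333.
Level-payment amortization: P = B₀·r / (1 − (1+r)^(−n)) = 15868.48·0.0148333 / (1 − 1.01483^(−36)).
Denominator 1 − (1+r)^(−36) = 0.411441078.
P = 235.382 / 0.411441078 ≈ 572.09.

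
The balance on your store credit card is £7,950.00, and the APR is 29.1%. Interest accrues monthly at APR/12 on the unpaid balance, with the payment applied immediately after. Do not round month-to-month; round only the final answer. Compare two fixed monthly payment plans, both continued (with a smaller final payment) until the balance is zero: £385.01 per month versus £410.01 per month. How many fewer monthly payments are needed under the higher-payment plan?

Monthly rate r = 29.1%/12 = 2.425% = 0.02425.
At £385.01/mo: n = ⌈−ln(1 − rB₀/P)/ln(1+r)⌉ = 29 payments (last £381.16); total interest = total paid − £7,950.00 = £3,211.44.
At £410.01/mo: 27 payments (last £211.41); total interest £2,921.67.
Payments saved = 29 − 27 = 2.

2 fewer payments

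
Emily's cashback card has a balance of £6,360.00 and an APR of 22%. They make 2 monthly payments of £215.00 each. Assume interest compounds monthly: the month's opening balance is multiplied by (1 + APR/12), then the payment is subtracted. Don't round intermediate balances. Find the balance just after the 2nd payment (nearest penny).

Monthly rate r = 22%/12 = 1.83333% = 0.0183333.
Each month: B ← B·(1+r) − £215.00.
Month 1: interest £116.60; balance after payment £6,261.60.
Month 2: interest £114.80; balance after payment £6,161.40.

£6,161.40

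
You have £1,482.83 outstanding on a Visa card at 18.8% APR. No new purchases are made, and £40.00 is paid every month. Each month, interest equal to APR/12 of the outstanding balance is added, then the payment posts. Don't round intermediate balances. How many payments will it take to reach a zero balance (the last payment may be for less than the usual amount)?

Monthly rate r = 18.8%/12 = 1.56667% = 0.0156667.
Recurrence: B ← B·(1+r) − £40.00.
Month 1: interest £23.23; balance after payment £1,466.06.
Month 2: interest £22.97; balance after payment £1,449.03.
Closed form: n = −ln(1 − rB₀/P)/ln(1+r) = −ln(0.41922)/ln(1.01567) ≈ 55.924, so the balance reaches zero during payment 56.

56 payments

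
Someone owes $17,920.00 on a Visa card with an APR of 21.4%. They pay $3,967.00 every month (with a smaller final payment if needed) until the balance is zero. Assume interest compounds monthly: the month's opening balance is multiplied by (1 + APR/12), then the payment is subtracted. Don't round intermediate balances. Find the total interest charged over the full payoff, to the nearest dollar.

$936

Monthly rate r = 21.4%/12 = 1.78333% = 0.0178333.
Payoff takes n = ⌈−ln(1 − rB₀/P)/ln(1+r)⌉ = ⌈4.751⌉ = 5 payments; the last is $2,987.71.
Total paid = 4·$3,967.00 + $2,987.71 = $18,855.71.
Total interest = total paid − principal = $18,855.71 − $17,920.00 = $935.71.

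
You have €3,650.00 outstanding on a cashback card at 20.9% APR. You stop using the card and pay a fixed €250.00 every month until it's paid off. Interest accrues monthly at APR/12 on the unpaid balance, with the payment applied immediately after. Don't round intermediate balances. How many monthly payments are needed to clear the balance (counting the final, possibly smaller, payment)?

17 payments

Monthly rate r = 20.9%/12 = 1.74167% = 0.0174167.
Recurrence: B ← B·(1+r) − €250.00.
Month 1: interest €63.57; balance after payment €3,463.57.
Month 2: interest €60.32; balance after payment €3,273.89.
Closed form: n = −ln(1 − rB₀/P)/ln(1+r) = −ln(0.74572)/ln(1.01742) ≈ 16.993, so the balance reaches zero during payment 17.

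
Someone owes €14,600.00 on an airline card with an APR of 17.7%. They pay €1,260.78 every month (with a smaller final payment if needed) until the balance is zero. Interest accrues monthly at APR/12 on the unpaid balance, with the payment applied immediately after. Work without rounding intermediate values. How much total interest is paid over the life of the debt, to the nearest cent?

€1,529.27

Monthly rate r = 17.7%/12 = 1.475% = 0.01475.
Payoff takes n = ⌈−ln(1 − rB₀/P)/ln(1+r)⌉ = ⌈12.792⌉ = 13 payments; the last is €999.91.
Total paid = 12·€1,260.78 + €999.91 = €16,129.27.
Total interest = total paid − principal = €16,129.27 − €14,600.00 = €1,529.27.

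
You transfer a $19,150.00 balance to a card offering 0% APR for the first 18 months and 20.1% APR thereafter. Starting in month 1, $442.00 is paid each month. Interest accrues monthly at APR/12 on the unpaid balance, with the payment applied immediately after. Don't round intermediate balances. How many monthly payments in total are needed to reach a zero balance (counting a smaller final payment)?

52 months

Promo months 1–18 at r₀ = 0%/12 = 0; months 19+ at r₁ = 20.1%/12 = 0.01675.
After month 18 (no interest yet): B = $19,150.00 − 18·$442.00 = $11,194.00.
Then at r₁ with $442.00/mo: n₂ = −ln(1 − r₁·B/P)/ln(1+r₁) ≈ 33.23 → 34 more payments.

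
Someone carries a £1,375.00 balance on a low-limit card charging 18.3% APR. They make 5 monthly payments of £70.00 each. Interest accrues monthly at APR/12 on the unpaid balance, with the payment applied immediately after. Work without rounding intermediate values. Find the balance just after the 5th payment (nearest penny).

£1,122.25

Monthly rate r = 18.3%/12 = 1.525% = 0.01525.
Each month: B ← B·(1+r) − £70.00.
Month 1: interest £20.97; balance after payment £1,325.97.
Month 2: interest £20.22; balance after payment £1,276.19.
Month 3: interest £19.46; balance after payment £1,225.65.
Month 4: interest £18.69; balance after payment £1,174.34.
Month 5: interest £17.91; balance after payment £1,122.25.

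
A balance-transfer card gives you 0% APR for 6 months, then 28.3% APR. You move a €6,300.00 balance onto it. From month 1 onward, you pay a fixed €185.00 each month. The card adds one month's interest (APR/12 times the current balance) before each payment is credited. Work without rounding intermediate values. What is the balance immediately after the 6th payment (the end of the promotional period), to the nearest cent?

Promo months 1–6 at r₀ = 0%/12 = 0; months 7+ at r₁ = 28.3%/12 = 0.0235833.
After month 6 (no interest yet): B = €6,300.00 − 6·€185.00 = €5,190.00.

€5,190.00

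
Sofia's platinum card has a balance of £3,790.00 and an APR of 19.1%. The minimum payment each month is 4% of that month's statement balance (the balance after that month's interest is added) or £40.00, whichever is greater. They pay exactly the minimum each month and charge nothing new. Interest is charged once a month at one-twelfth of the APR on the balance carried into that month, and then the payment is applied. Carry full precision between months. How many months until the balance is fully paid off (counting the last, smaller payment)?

Monthly rate r = 19.1%/12 = 1.59167% = 0.0159167.
While 4% of the post-interest balance exceeds £40.00, each month B ← (B·(1+r))·(1 − 0.04), i.e. B shrinks by the factor (1+r)·0.96 = 0.97528.
This holds for months 1–54. Entering month 55 the balance is £980.89; 4% of the post-interest balance is now below £40.00, so the flat £40.00 minimum applies from here.
From month 55 a fixed £40.00 at rate r clears £980.89 in 32 more payments. Total: 54 + 32 = 86 months.

86 months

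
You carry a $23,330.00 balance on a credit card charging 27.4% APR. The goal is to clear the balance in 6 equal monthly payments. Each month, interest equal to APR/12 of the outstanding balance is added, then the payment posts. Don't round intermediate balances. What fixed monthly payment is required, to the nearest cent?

Monthly rate r = 27.4%/12 = 2.28333% = 0.0228333.
Level-payment amortization: P = B₀·r / (1 − (1+r)^(−n)) = 23330.00·0.0228333 / (1 − 1.02283^(−6)).
Denominator 1 − (1+r)^(−6) = 0.126685316.
P = 532.702 / 0.126685316 ≈ 4204.92.

$4,204.92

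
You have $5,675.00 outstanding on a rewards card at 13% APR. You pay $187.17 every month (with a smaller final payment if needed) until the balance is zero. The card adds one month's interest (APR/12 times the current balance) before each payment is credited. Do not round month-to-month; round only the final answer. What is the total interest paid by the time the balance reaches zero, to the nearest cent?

$1,241.90

Monthly rate r = 13%/12 = 1.08333% = 0.0108333.
Payoff takes n = ⌈−ln(1 − rB₀/P)/ln(1+r)⌉ = ⌈36.955⌉ = 37 payments; the last is $178.78.
Total paid = 36·$187.17 + $178.78 = $6,916.90.
Total interest = total paid − principal = $6,916.90 − $5,675.00 = $1,241.90.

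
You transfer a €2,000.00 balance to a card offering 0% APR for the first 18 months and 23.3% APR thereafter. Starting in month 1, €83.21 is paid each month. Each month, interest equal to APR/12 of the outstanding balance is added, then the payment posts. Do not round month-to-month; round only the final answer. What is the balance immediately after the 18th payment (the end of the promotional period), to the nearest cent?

Promo months 1–18 at r₀ = 0%/12 = 0; months 19+ at r₁ = 23.3%/12 = 0.0194167.
After month 18 (no interest yet): B = €2,000.00 − 18·€83.21 = €502.22.

€502.22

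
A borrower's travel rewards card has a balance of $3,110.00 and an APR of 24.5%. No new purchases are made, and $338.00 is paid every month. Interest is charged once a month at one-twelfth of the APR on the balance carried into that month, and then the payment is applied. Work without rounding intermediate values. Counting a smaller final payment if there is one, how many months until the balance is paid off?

Monthly rate r = 24.5%/12 = 2.04167% = 0.0204167.
Recurrence: B ← B·(1+r) − $338.00.
Month 1: interest $63.50; balance after payment $2,835.50.
Month 2: interest $57.89; balance after payment $2,555.39.
Closed form: n = −ln(1 − rB₀/P)/ln(1+r) = −ln(0.81214)/ln(1.02042) ≈ 10.295, so the balance reaches zero during payment 11.

11 months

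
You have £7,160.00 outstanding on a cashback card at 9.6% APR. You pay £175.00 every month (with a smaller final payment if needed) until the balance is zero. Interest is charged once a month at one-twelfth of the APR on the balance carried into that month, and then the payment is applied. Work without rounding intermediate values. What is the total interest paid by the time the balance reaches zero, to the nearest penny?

£1,547.71

Monthly rate r = 9.6%/12 = 0.8% = 0.008.
Payoff takes n = ⌈−ln(1 − rB₀/P)/ln(1+r)⌉ = ⌈49.758⌉ = 50 payments; the last is £132.71.
Total paid = 49·£175.00 + £132.71 = £8,707.71.
Total interest = total paid − principal = £8,707.71 − £7,160.00 = £1,547.71.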